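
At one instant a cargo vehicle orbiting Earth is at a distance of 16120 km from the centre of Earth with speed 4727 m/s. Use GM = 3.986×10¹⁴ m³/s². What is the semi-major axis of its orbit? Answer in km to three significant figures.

a ≈ 14700 km

r = 1.612×10⁷ m.
Vis-viva rearranged: 1/a = 2/r − v²/μ = 1.241×10⁻⁷ − 5.606×10⁻⁸ = 6.801×10⁻⁸ m⁻¹.
a = 1.470×10⁷ m = 14703 km.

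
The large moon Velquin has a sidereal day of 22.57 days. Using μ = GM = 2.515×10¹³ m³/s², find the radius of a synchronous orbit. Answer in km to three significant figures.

T = 22.57 days = 1.950×10⁶ s.
A synchronous orbit has period T, so by Kepler's third law a = (μT²/4π²)^(1/3).
μT²/4π² = 2.515×10¹³ × (1.950×10⁶)² / 39.48 = 2.423×10²⁴ m³.
a = 1.343×10⁸ m = 1.3430×10⁵ km.

r_sync ≈ 1.34×10⁵ km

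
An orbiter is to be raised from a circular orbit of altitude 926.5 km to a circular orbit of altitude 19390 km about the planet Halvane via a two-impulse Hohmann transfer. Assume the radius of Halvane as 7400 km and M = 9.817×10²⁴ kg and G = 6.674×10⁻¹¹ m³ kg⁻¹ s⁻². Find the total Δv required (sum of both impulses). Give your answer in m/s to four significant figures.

Δv_total ≈ 3626 m/s

μ = GM = 6.674×10⁻¹¹ × 9.817×10²⁴ = 6.552×10¹⁴ m³/s².
r₁ = 7400 + 926.5 = 8326.5 km = 8.3265×10⁶ m.
r₂ = 7400 + 19390 = 26790 km = 2.6790×10⁷ m.
Transfer ellipse a_t = (r₁ + r₂)/2 = 1.756×10⁷ m.
At r₁: circular v_c1 = √(μ/r₁) = 8871 m/s; transfer-periapsis v_p = √[μ(2/r₁ − 1/a_t)] = 10960 m/s.
Δv₁ = v_p − v_c1 = 2087 m/s.
At r₂: circular v_c2 = √(μ/r₂) = 4945 m/s; transfer-apoapsis v_a = √[μ(2/r₂ − 1/a_t)] = 3406 m/s.
Δv₂ = v_c2 − v_a = 1540 m/s.
Total Δv = Δv₁ + Δv₂ = 3626 m/s.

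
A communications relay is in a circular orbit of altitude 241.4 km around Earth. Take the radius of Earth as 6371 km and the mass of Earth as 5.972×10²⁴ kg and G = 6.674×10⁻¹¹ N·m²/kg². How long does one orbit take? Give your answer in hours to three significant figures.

T ≈ 1.49 hours

μ = GM = 6.674×10⁻¹¹ × 5.972×10²⁴ = 3.986×10¹⁴ m³/s².
r = 6371 + 241.4 = 6612.4 km = 6.6124×10⁶ m.
Kepler's third law: T = 2π√(r³/μ) = 2π√((6.612×10⁶)³ / 3.986×10¹⁴).
r³/μ = 7.254×10⁵ s², so T = 2π × 8.517×10² = 5.351×10³ s.
Converting: 5.351×10³ s ÷ 3600 = 1.486 hours.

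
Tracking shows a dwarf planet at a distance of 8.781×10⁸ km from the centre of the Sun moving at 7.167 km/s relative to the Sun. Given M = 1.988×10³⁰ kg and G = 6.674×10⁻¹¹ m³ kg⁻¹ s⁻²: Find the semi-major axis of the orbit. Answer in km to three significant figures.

μ = GM = 6.674×10⁻¹¹ × 1.988×10³⁰ = 1.327×10²⁰ m³/s².
r = 8.781×10¹¹ m.
Vis-viva rearranged: 1/a = 2/r − v²/μ = 2.278×10⁻¹² − 3.871×10⁻¹³ = 1.891×10⁻¹² m⁻¹.
a = 5.290×10¹¹ m = 5.2896×10⁸ km.

a ≈ 5.29×10⁸ km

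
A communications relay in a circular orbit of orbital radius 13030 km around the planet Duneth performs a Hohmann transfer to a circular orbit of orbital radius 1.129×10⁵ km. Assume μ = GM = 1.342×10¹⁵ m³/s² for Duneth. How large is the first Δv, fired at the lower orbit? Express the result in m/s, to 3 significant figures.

r₁ = 13030 km = 1.303×10⁷ m.
r₂ = 1.129×10⁵ km = 1.129×10⁸ m.
Transfer ellipse a_t = (r₁ + r₂)/2 = 6.296×10⁷ m.
At r₁: circular v_c1 = √(μ/r₁) = 10150 m/s; transfer-periapsis v_p = √[μ(2/r₁ − 1/a_t)] = 13590 m/s.
Δv₁ = v_p − v_c1 = 3441 m/s.

Δv ≈ 3440 m/s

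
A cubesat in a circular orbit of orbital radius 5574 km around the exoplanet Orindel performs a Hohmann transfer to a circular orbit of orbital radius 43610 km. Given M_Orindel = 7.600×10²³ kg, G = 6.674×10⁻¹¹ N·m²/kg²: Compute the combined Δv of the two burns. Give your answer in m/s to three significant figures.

Δv_total ≈ 1570 m/s

μ = GM = 6.674×10⁻¹¹ × 7.600×10²³ = 5.072×10¹³ m³/s².
r₁ = 5574 km = 5.574×10⁶ m.
r₂ = 43610 km = 4.361×10⁷ m.
Transfer ellipse a_t = (r₁ + r₂)/2 = 2.459×10⁷ m.
At r₁: circular v_c1 = √(μ/r₁) = 3017 m/s; transfer-periapsis v_p = √[μ(2/r₁ − 1/a_t)] = 4017 m/s.
Δv₁ = v_p − v_c1 = 1001 m/s.
At r₂: circular v_c2 = √(μ/r₂) = 1078 m/s; transfer-apoapsis v_a = √[μ(2/r₂ − 1/a_t)] = 513.4 m/s.
Δv₂ = v_c2 − v_a = 565.0 m/s.
Total Δv = Δv₁ + Δv₂ = 1566 m/s.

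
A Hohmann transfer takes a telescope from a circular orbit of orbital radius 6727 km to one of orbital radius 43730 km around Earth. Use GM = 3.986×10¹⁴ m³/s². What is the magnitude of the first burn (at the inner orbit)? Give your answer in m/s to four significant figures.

Δv ≈ 2437 m/s

r₁ = 6727 km = 6.727×10⁶ m.
r₂ = 43730 km = 4.373×10⁷ m.
Transfer ellipse a_t = (r₁ + r₂)/2 = 2.523×10⁷ m.
At r₁: circular v_c1 = √(μ/r₁) = 7698 m/s; transfer-perigee v_p = √[μ(2/r₁ − 1/a_t)] = 10130 m/s.
Δv₁ = v_p − v_c1 = 2437 m/s.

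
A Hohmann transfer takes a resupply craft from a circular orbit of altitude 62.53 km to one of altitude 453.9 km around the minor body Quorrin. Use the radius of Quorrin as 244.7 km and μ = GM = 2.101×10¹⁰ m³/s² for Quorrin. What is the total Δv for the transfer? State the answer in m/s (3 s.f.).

Δv_total ≈ 84.6 m/s

r₁ = 244.7 + 62.53 = 307.23 km = 3.0723×10⁵ m.
r₂ = 244.7 + 453.9 = 698.60 km = 6.9860×10⁵ m.
Transfer ellipse a_t = (r₁ + r₂)/2 = 5.029×10⁵ m.
At r₁: circular v_c1 = √(μ/r₁) = 261.5 m/s; transfer-periapsis v_p = √[μ(2/r₁ − 1/a_t)] = 308.2 m/s.
Δv₁ = v_p − v_c1 = 46.71 m/s.
At r₂: circular v_c2 = √(μ/r₂) = 173.4 m/s; transfer-apoapsis v_a = √[μ(2/r₂ − 1/a_t)] = 135.5 m/s.
Δv₂ = v_c2 − v_a = 37.87 m/s.
Total Δv = Δv₁ + Δv₂ = 84.58 m/s.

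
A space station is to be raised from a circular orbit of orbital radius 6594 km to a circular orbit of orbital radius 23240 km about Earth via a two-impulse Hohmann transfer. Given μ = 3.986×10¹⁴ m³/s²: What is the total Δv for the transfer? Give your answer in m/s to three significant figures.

r₁ = 6594 km = 6.594×10⁶ m.
r₂ = 23240 km = 2.324×10⁷ m.
Transfer ellipse a_t = (r₁ + r₂)/2 = 1.492×10⁷ m.
At r₁: circular v_c1 = √(μ/r₁) = 7775 m/s; transfer-perigee v_p = √[μ(2/r₁ − 1/a_t)] = 9704 m/s.
Δv₁ = v_p − v_c1 = 1930 m/s.
At r₂: circular v_c2 = √(μ/r₂) = 4141 m/s; transfer-apogee v_a = √[μ(2/r₂ − 1/a_t)] = 2753 m/s.
Δv₂ = v_c2 − v_a = 1388 m/s.
Total Δv = Δv₁ + Δv₂ = 3318 m/s.

Δv_total ≈ 3320 m/s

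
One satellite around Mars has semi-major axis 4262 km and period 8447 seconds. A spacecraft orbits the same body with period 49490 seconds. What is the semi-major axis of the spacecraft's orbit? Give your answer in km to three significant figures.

Kepler's third law: a³ ∝ T², so a₂ = a₁ (T₂/T₁)^(2/3).
T₂/T₁ = 5.859, (T₂/T₁)^(2/3) = 3.250.
a₂ = 4262 × 3.250 = 13850 km.

a₂ ≈ 13900 km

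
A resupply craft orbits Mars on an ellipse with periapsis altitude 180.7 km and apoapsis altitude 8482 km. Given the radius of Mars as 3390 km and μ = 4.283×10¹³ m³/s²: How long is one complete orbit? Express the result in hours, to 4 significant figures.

T ≈ 5.722 hours

r_p = 3390 + 180.7 = 3570.7 km = 3.5707×10⁶ m.
r_a = 3390 + 8482 = 11872 km = 1.1872×10⁷ m.
Semi-major axis a = (r_p + r_a)/2 = (3570.7 + 11872)/2 = 7721.4 km = 7.721×10⁶ m.
By Kepler's third law T = 2π√(a³/μ) = 2π × 3.278×10³ = 2.060×10⁴ s.
= 5.722 hours.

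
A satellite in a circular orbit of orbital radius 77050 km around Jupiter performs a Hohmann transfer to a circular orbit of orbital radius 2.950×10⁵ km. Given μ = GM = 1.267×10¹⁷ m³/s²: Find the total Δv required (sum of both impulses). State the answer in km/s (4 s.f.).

Δv_total ≈ 17.90 km/s

r₁ = 77050 km = 7.705×10⁷ m.
r₂ = 2.950×10⁵ km = 2.950×10⁸ m.
Transfer ellipse a_t = (r₁ + r₂)/2 = 1.860×10⁸ m.
At r₁: circular v_c1 = √(μ/r₁) = 40550 m/s; transfer-perijove v_p = √[μ(2/r₁ − 1/a_t)] = 51070 m/s.
Δv₁ = v_p − v_c1 = 10510 m/s.
At r₂: circular v_c2 = √(μ/r₂) = 20720 m/s; transfer-apojove v_a = √[μ(2/r₂ − 1/a_t)] = 13340 m/s.
Δv₂ = v_c2 − v_a = 7387 m/s.
Total Δv = Δv₁ + Δv₂ = 17900 m/s = 17.90 km/s.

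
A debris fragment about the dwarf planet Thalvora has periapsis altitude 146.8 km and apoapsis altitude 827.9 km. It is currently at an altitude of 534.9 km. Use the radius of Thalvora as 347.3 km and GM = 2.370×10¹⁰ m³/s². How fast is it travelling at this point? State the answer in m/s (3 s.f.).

r_p = 347.3 + 146.8 = 494.10 km = 4.9410×10⁵ m.
r_a = 347.3 + 827.9 = 1175.2 km = 1.1752×10⁶ m.
r = 347.3 + 534.9 = 882.20 km = 8.822×10⁵ m.
Semi-major axis a = (r_p + r_a)/2 = 834.65 km = 8.347×10⁵ m.
Vis-viva: v² = μ(2/r − 1/a) = 2.370×10¹⁰ × (2.267×10⁻⁶ − 1.198×10⁻⁶) = 2.533×10⁴ m²/s².
v = 159.2 m/s.

v ≈ 159 m/s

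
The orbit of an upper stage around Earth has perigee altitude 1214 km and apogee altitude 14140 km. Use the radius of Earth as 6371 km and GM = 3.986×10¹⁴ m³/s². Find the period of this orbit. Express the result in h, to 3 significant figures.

T ≈ 4.60 h

r_p = 6371 + 1214 = 7585.0 km = 7.5850×10⁶ m.
r_a = 6371 + 14140 = 20511 km = 2.0511×10⁷ m.
Semi-major axis a = (r_p + r_a)/2 = (7585.0 + 20511)/2 = 14048 km = 1.405×10⁷ m.
By Kepler's third law T = 2π√(a³/μ) = 2π × 2.637×10³ = 1.657×10⁴ s.
= 4.603 h.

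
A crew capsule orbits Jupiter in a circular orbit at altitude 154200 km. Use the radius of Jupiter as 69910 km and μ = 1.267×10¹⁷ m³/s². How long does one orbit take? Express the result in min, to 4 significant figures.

r = 69910 + 154200 = 224110 km = 2.2411×10⁸ m.
Kepler's third law: T = 2π√(r³/μ) = 2π√((2.241×10⁸)³ / 1.267×10¹⁷).
r³/μ = 8.884×10⁷ s², so T = 2π × 9.425×10³ = 5.922×10⁴ s.
Converting: 5.922×10⁴ s ÷ 60.00 = 987.0 min.

T ≈ 987.0 min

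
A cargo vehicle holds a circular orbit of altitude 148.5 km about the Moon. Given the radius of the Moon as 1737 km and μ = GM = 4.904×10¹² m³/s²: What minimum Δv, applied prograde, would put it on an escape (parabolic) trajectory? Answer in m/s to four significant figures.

r = 1737 + 148.5 = 1885.5 km = 1.8855×10⁶ m.
Circular speed v_c = √(μ/r) = 1613 m/s.
Escape speed v_esc = √(2μ/r) = √2 × v_c = 2281 m/s.
Δv = v_esc − v_c = 668.0 m/s.

Δv ≈ 668.0 m/s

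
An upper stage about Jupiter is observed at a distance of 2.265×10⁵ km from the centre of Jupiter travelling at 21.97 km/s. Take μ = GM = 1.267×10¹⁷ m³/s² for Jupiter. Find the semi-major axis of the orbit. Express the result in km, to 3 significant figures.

r = 2.265×10⁸ m.
Specific orbital energy ε = v²/2 − μ/r = (21970)²/2 − 1.267×10¹⁷/2.265×10⁸ = -3.180×10⁸ J/kg.
Since ε = −μ/(2a), a = −μ/(2ε) = 1.992×10⁸ m = 1.9919×10⁵ km.

a ≈ 1.99×10⁵ km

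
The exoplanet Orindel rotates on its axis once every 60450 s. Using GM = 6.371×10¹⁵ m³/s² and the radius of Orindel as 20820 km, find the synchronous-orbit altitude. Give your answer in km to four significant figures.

h_sync ≈ 63040 km

A synchronous orbit has period T, so by Kepler's third law a = (μT²/4π²)^(1/3).
μT²/4π² = 6.371×10¹⁵ × (6.045×10⁴)² / 39.48 = 5.897×10²³ m³.
a = 8.386×10⁷ m = 83858 km.
Altitude h = a − R = 83858 − 20820 = 63038 km.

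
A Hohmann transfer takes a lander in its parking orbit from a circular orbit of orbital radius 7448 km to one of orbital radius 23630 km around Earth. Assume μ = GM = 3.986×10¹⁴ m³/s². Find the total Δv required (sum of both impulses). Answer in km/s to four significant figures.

r₁ = 7448 km = 7.448×10⁶ m.
r₂ = 23630 km = 2.363×10⁷ m.
Transfer ellipse a_t = (r₁ + r₂)/2 = 1.554×10⁷ m.
At r₁: circular v_c1 = √(μ/r₁) = 7316 m/s; transfer-perigee v_p = √[μ(2/r₁ − 1/a_t)] = 9021 m/s.
Δv₁ = v_p − v_c1 = 1706 m/s.
At r₂: circular v_c2 = √(μ/r₂) = 4107 m/s; transfer-apogee v_a = √[μ(2/r₂ − 1/a_t)] = 2843 m/s.
Δv₂ = v_c2 − v_a = 1264 m/s.
Total Δv = Δv₁ + Δv₂ = 2969 m/s = 2.969 km/s.

Δv_total ≈ 2.969 km/s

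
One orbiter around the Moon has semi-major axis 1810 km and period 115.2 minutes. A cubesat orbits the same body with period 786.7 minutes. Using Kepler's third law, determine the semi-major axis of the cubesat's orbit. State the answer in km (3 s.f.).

Kepler's third law: a³ ∝ T², so a₂ = a₁ (T₂/T₁)^(2/3).
T₂/T₁ = 6.829, (T₂/T₁)^(2/3) = 3.599.
a₂ = 1810 × 3.599 = 6515 km.

a₂ ≈ 6520 km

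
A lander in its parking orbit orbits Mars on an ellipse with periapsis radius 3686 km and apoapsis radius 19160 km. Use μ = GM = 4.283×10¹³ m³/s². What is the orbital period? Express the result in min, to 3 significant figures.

Semi-major axis a = (r_p + r_a)/2 = (3686.0 + 19160)/2 = 11423 km = 1.142×10⁷ m.
By Kepler's third law T = 2π√(a³/μ) = 2π × 5.899×10³ = 3.707×10⁴ s.
= 617.8 min.

T ≈ 618 min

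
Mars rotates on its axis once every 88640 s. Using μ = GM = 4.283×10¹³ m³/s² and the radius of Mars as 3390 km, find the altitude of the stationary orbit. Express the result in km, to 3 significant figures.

h_sync ≈ 17000 km

A synchronous orbit has period T, so by Kepler's third law a = (μT²/4π²)^(1/3).
μT²/4π² = 4.283×10¹³ × (8.864×10⁴)² / 39.48 = 8.524×10²¹ m³.
a = 2.043×10⁷ m = 20428 km.
Altitude h = a − R = 20428 − 3390 = 17038 km.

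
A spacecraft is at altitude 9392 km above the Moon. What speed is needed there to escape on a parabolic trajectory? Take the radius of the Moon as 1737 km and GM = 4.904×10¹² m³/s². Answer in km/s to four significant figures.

r = 1737 + 9392 = 11129 km = 1.1129×10⁷ m.
Escape speed v_esc = √(2μ/r) = √(2 × 4.904×10¹² / 1.113×10⁷) = √(8.813×10⁵) = 938.8 m/s.
= 0.9388 km/s.

v_esc ≈ 0.9388 km/s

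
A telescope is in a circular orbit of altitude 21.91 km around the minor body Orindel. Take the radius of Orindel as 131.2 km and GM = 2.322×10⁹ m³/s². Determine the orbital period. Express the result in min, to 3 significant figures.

T ≈ 130 min

r = 131.2 + 21.91 = 153.11 km = 1.5311×10⁵ m.
Kepler's third law: T = 2π√(r³/μ) = 2π√((1.531×10⁵)³ / 2.322×10⁹).
r³/μ = 1.546×10⁶ s², so T = 2π × 1.243×10³ = 7.812×10³ s.
Converting: 7.812×10³ s ÷ 60.00 = 130.2 min.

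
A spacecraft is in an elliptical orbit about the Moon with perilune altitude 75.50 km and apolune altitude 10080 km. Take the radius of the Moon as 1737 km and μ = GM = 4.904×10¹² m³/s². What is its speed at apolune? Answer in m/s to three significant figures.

r_p = 1737 + 75.50 = 1812.5 km = 1.8125×10⁶ m.
r_a = 1737 + 10080 = 11817 km = 1.1817×10⁷ m.
Semi-major axis a = (r_p + r_a)/2 = 6814.8 km = 6.815×10⁶ m.
Vis-viva: v² = μ(2/r − 1/a) = 4.904×10¹² × (1.692×10⁻⁷ − 1.467×10⁻⁷) = 1.104×10⁵ m²/s².
v = 332.2 m/s.

v ≈ 332 m/s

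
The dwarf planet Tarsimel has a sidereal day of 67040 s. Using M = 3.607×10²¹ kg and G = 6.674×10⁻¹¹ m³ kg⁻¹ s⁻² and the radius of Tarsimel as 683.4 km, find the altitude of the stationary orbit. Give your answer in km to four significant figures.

h_sync ≈ 2332 km

μ = GM = 6.674×10⁻¹¹ × 3.607×10²¹ = 2.407×10¹¹ m³/s².
A synchronous orbit has period T, so by Kepler's third law a = (μT²/4π²)^(1/3).
μT²/4π² = 2.407×10¹¹ × (6.704×10⁴)² / 39.48 = 2.741×10¹⁹ m³.
a = 3.015×10⁶ m = 3015.0 km.
Altitude h = a − R = 3015.0 − 683.4 = 2331.6 km.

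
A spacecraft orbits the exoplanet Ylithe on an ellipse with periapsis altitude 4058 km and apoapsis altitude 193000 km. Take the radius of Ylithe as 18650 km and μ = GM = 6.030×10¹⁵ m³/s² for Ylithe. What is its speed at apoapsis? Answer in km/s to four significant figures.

r_p = 18650 + 4058 = 22708 km = 2.2708×10⁷ m.
r_a = 18650 + 193000 = 211650 km = 2.1165×10⁸ m.
Semi-major axis a = (r_p + r_a)/2 = 1.1718×10⁵ km = 1.172×10⁸ m.
Vis-viva: v² = μ(2/r − 1/a) = 6.030×10¹⁵ × (9.450×10⁻⁹ − 8.534×10⁻⁹) = 5.521×10⁶ m²/s².
v = 2350 m/s = 2.350 km/s.

v ≈ 2.350 km/s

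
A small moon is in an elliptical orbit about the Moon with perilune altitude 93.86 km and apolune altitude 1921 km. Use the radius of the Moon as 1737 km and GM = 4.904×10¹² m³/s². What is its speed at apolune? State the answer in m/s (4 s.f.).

v ≈ 945.7 m/s

r_p = 1737 + 93.86 = 1830.9 km = 1.8309×10⁶ m.
r_a = 1737 + 1921 = 3658.0 km = 3.6580×10⁶ m.
Semi-major axis a = (r_p + r_a)/2 = 2744.4 km = 2.744×10⁶ m.
Vis-viva: v² = μ(2/r − 1/a) = 4.904×10¹² × (5.467×10⁻⁷ − 3.644×10⁻⁷) = 8.944×10⁵ m²/s².
v = 945.7 m/s.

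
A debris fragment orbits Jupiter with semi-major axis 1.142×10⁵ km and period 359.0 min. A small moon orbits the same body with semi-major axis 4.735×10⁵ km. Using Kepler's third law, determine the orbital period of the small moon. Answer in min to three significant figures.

T₂ ≈ 3030 min

Kepler's third law: T² ∝ a³, so T₂ = T₁ (a₂/a₁)^(3/2).
a₂/a₁ = 4.146, (a₂/a₁)^(3/2) = 8.443.
T₂ = 359.0 × 8.443 = 3031 min.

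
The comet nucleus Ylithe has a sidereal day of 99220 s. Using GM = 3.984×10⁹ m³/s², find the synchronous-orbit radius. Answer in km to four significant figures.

A synchronous orbit has period T, so by Kepler's third law a = (μT²/4π²)^(1/3).
μT²/4π² = 3.984×10⁹ × (9.922×10⁴)² / 39.48 = 9.935×10¹⁷ m³.
a = 9.978×10⁵ m = 997.82 km.

r_sync ≈ 997.8 km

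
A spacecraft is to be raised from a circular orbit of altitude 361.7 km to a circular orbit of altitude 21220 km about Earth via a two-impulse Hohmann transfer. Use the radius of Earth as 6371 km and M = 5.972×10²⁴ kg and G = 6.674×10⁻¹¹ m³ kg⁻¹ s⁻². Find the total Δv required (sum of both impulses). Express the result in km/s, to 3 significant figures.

μ = GM = 6.674×10⁻¹¹ × 5.972×10²⁴ = 3.986×10¹⁴ m³/s².
r₁ = 6371 + 361.7 = 6732.7 km = 6.7327×10⁶ m.
r₂ = 6371 + 21220 = 27591 km = 2.7591×10⁷ m.
Transfer ellipse a_t = (r₁ + r₂)/2 = 1.716×10⁷ m.
At r₁: circular v_c1 = √(μ/r₁) = 7694 m/s; transfer-perigee v_p = √[μ(2/r₁ − 1/a_t)] = 9756 m/s.
Δv₁ = v_p − v_c1 = 2062 m/s.
At r₂: circular v_c2 = √(μ/r₂) = 3801 m/s; transfer-apogee v_a = √[μ(2/r₂ − 1/a_t)] = 2381 m/s.
Δv₂ = v_c2 − v_a = 1420 m/s.
Total Δv = Δv₁ + Δv₂ = 3482 m/s = 3.482 km/s.

Δv_total ≈ 3.48 km/s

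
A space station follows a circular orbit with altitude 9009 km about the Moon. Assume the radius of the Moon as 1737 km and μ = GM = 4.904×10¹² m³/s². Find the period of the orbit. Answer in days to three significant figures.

T ≈ 1.16 days

r = 1737 + 9009 = 10746 km = 1.0746×10⁷ m.
Kepler's third law: T = 2π√(r³/μ) = 2π√((1.075×10⁷)³ / 4.904×10¹²).
r³/μ = 2.530×10⁸ s², so T = 2π × 1.591×10⁴ = 9.995×10⁴ s.
Converting: 9.995×10⁴ s ÷ 86400 = 1.157 days.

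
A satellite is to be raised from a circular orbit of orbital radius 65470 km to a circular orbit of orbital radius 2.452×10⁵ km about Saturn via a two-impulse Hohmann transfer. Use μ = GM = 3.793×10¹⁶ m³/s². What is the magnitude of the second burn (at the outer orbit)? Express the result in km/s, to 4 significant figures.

Δv ≈ 4.363 km/s

r₁ = 65470 km = 6.547×10⁷ m.
r₂ = 2.452×10⁵ km = 2.452×10⁸ m.
Transfer ellipse a_t = (r₁ + r₂)/2 = 1.553×10⁸ m.
At r₁: circular v_c1 = √(μ/r₁) = 24070 m/s; transfer-perikrone v_p = √[μ(2/r₁ − 1/a_t)] = 30240 m/s.
At r₂: circular v_c2 = √(μ/r₂) = 12440 m/s; transfer-apokrone v_a = √[μ(2/r₂ − 1/a_t)] = 8075 m/s.
Δv₂ = v_c2 − v_a = 4363 m/s.
= 4.363 km/s.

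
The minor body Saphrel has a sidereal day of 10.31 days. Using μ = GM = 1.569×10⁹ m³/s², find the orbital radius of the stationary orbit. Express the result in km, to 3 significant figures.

r_sync ≈ 3160 km

T = 10.31 days = 8.908×10⁵ s.
A synchronous orbit has period T, so by Kepler's third law a = (μT²/4π²)^(1/3).
μT²/4π² = 1.569×10⁹ × (8.908×10⁵)² / 39.48 = 3.154×10¹⁹ m³.
a = 3.159×10⁶ m = 3159.4 km.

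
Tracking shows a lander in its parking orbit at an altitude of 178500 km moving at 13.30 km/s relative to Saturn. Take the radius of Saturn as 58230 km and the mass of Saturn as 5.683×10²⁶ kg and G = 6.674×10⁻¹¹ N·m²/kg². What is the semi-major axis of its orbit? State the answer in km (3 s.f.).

a ≈ 2.64×10⁵ km

μ = GM = 6.674×10⁻¹¹ × 5.683×10²⁶ = 3.793×10¹⁶ m³/s².
r = 58230 + 178500 = 2.3673×10⁵ km = 2.367×10⁸ m.
Vis-viva rearranged: 1/a = 2/r − v²/μ = 8.448×10⁻⁹ − 4.664×10⁻⁹ = 3.785×10⁻⁹ m⁻¹.
a = 2.642×10⁸ m = 2.6423×10⁵ km.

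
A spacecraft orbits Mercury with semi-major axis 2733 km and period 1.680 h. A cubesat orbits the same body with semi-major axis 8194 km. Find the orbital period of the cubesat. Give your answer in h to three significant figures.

T₂ ≈ 8.72 h

Kepler's third law: T² ∝ a³, so T₂ = T₁ (a₂/a₁)^(3/2).
a₂/a₁ = 2.998, (a₂/a₁)^(3/2) = 5.191.
T₂ = 1.680 × 5.191 = 8.722 h.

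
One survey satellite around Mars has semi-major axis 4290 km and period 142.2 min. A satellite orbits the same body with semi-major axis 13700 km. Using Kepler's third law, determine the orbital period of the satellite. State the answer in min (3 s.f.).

T₂ ≈ 812 min

Kepler's third law: T² ∝ a³, so T₂ = T₁ (a₂/a₁)^(3/2).
a₂/a₁ = 3.193, (a₂/a₁)^(3/2) = 5.707.
T₂ = 142.2 × 5.707 = 811.5 min.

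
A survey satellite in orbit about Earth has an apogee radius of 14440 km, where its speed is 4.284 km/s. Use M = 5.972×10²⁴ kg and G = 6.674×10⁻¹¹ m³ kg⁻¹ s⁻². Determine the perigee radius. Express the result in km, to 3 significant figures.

perigee radius ≈ 7190 km

μ = GM = 6.674×10⁻¹¹ × 5.972×10²⁴ = 3.986×10¹⁴ m³/s².
r_a = 1.444×10⁷ m.
Specific energy ε = v²/2 − μ/r = -1.843×10⁷ J/kg, so a = −μ/(2ε) = 1.082×10⁷ m.
The apsides satisfy r_p + r_a = 2a, so the perigee radius is 2a − r_a = 7.191×10⁶ m = 7191.4 km.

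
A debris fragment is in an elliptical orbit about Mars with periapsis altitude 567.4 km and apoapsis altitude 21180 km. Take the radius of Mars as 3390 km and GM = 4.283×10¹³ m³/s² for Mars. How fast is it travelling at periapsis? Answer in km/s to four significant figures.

v ≈ 4.318 km/s

r_p = 3390 + 567.4 = 3957.4 km = 3.9574×10⁶ m.
r_a = 3390 + 21180 = 24570 km = 2.4570×10⁷ m.
Semi-major axis a = (r_p + r_a)/2 = 14264 km = 1.426×10⁷ m.
Vis-viva: v² = μ(2/r − 1/a) = 4.283×10¹³ × (5.054×10⁻⁷ − 7.011×10⁻⁸) = 1.864×10⁷ m²/s².
v = 4318 m/s = 4.318 km/s.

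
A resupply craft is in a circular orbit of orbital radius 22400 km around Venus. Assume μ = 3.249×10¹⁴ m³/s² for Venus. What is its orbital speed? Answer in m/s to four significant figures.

v ≈ 3808 m/s

r = 22400 km = 2.240×10⁷ m.
For a circular orbit v = √(μ/r) = √(3.249×10¹⁴ / 2.240×10⁷) = √(1.450×10⁷) = 3808 m/s.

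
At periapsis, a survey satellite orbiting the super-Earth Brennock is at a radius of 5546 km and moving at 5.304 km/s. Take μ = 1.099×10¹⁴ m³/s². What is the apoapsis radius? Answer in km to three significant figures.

r_p = 5.546×10⁶ m.
Specific energy ε = v²/2 − μ/r = -5.750×10⁶ J/kg, so a = −μ/(2ε) = 9.557×10⁶ m.
The apsides satisfy r_p + r_a = 2a, so the apoapsis radius is 2a − r_p = 1.357×10⁷ m = 13567 km.

apoapsis radius ≈ 13600 km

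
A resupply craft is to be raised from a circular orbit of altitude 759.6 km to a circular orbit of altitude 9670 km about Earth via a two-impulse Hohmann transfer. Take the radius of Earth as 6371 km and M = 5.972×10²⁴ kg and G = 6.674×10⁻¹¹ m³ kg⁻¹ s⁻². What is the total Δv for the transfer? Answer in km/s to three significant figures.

μ = GM = 6.674×10⁻¹¹ × 5.972×10²⁴ = 3.986×10¹⁴ m³/s².
r₁ = 6371 + 759.6 = 7130.6 km = 7.1306×10⁶ m.
r₂ = 6371 + 9670 = 16041 km = 1.6041×10⁷ m.
Transfer ellipse a_t = (r₁ + r₂)/2 = 1.159×10⁷ m.
At r₁: circular v_c1 = √(μ/r₁) = 7476 m/s; transfer-perigee v_p = √[μ(2/r₁ − 1/a_t)] = 8797 m/s.
Δv₁ = v_p − v_c1 = 1321 m/s.
At r₂: circular v_c2 = √(μ/r₂) = 4985 m/s; transfer-apogee v_a = √[μ(2/r₂ − 1/a_t)] = 3911 m/s.
Δv₂ = v_c2 − v_a = 1074 m/s.
Total Δv = Δv₁ + Δv₂ = 2395 m/s = 2.395 km/s.

Δv_total ≈ 2.39 km/s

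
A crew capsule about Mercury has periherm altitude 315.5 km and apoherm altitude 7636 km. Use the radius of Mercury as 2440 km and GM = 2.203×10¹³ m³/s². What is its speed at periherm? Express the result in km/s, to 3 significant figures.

r_p = 2440 + 315.5 = 2755.5 km = 2.7555×10⁶ m.
r_a = 2440 + 7636 = 10076 km = 1.0076×10⁷ m.
Semi-major axis a = (r_p + r_a)/2 = 6415.8 km = 6.416×10⁶ m.
Vis-viva: v² = μ(2/r − 1/a) = 2.203×10¹³ × (7.258×10⁻⁷ − 1.559×10⁻⁷) = 1.256×10⁷ m²/s².
v = 3543 m/s = 3.543 km/s.

v ≈ 3.54 km/s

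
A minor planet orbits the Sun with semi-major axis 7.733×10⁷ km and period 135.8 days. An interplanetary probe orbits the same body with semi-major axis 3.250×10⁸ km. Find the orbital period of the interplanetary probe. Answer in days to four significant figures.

Kepler's third law: T² ∝ a³, so T₂ = T₁ (a₂/a₁)^(3/2).
a₂/a₁ = 4.203, (a₂/a₁)^(3/2) = 8.616.
T₂ = 135.8 × 8.616 = 1170 days.

T₂ ≈ 1170 days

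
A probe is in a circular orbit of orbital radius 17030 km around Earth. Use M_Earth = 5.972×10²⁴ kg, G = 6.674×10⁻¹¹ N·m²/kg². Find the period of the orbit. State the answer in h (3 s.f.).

T ≈ 6.14 h

μ = GM = 6.674×10⁻¹¹ × 5.972×10²⁴ = 3.986×10¹⁴ m³/s².
r = 17030 km = 1.703×10⁷ m.
Kepler's third law: T = 2π√(r³/μ) = 2π√((1.703×10⁷)³ / 3.986×10¹⁴).
r³/μ = 1.239×10⁷ s², so T = 2π × 3.520×10³ = 2.212×10⁴ s.
Converting: 2.212×10⁴ s ÷ 3600 = 6.144 h.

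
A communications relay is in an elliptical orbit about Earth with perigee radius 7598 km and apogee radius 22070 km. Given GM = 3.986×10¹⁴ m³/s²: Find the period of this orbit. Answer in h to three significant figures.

Semi-major axis a = (r_p + r_a)/2 = (7598.0 + 22070)/2 = 14834 km = 1.483×10⁷ m.
By Kepler's third law T = 2π√(a³/μ) = 2π × 2.862×10³ = 1.798×10⁴ s.
= 4.995 h.

T ≈ 4.99 h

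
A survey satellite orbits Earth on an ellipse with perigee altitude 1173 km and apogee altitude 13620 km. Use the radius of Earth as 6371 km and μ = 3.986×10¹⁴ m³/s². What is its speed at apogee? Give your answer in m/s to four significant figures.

v ≈ 3305 m/s

r_p = 6371 + 1173 = 7544.0 km = 7.5440×10⁶ m.
r_a = 6371 + 13620 = 19991 km = 1.9991×10⁷ m.
Semi-major axis a = (r_p + r_a)/2 = 13768 km = 1.377×10⁷ m.
Vis-viva: v² = μ(2/r − 1/a) = 3.986×10¹⁴ × (1.000×10⁻⁷ − 7.263×10⁻⁸) = 1.093×10⁷ m²/s².
v = 3305 m/s.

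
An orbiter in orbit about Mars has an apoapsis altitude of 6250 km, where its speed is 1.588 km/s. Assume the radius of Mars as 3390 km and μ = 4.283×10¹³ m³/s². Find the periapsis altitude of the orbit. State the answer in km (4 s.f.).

r_a = 3390 + 6250 = 9640.0 km = 9.640×10⁶ m.
Specific energy ε = v²/2 − μ/r = -3.182×10⁶ J/kg, so a = −μ/(2ε) = 6.730×10⁶ m.
The apsides satisfy r_p + r_a = 2a, so the periapsis radius is 2a − r_a = 3.820×10⁶ m = 3819.8 km.
Periapsis altitude = 3819.8 − 3390 = 429.77 km.

periapsis altitude ≈ 429.8 km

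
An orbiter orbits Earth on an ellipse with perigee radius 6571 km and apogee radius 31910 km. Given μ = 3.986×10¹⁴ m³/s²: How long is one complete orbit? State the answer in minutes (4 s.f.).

Semi-major axis a = (r_p + r_a)/2 = (6571.0 + 31910)/2 = 19240 km = 1.924×10⁷ m.
By Kepler's third law T = 2π√(a³/μ) = 2π × 4.227×10³ = 2.656×10⁴ s.
= 442.7 minutes.

T ≈ 442.7 minutes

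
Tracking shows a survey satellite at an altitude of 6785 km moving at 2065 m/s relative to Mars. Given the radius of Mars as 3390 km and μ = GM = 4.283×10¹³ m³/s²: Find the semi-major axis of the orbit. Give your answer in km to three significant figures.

r = 3390 + 6785 = 10175 km = 1.018×10⁷ m.
Specific orbital energy ε = v²/2 − μ/r = (2065)²/2 − 4.283×10¹³/1.018×10⁷ = -2.077×10⁶ J/kg.
Since ε = −μ/(2a), a = −μ/(2ε) = 1.031×10⁷ m = 10309 km.

a ≈ 10300 km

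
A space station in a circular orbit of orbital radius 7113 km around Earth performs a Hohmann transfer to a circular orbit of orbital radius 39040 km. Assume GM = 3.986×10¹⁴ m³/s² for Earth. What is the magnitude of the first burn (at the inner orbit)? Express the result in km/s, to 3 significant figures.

r₁ = 7113 km = 7.113×10⁶ m.
r₂ = 39040 km = 3.904×10⁷ m.
Transfer ellipse a_t = (r₁ + r₂)/2 = 2.308×10⁷ m.
At r₁: circular v_c1 = √(μ/r₁) = 7486 m/s; transfer-perigee v_p = √[μ(2/r₁ − 1/a_t)] = 9737 m/s.
Δv₁ = v_p − v_c1 = 2251 m/s.
= 2.251 km/s.

Δv ≈ 2.25 km/s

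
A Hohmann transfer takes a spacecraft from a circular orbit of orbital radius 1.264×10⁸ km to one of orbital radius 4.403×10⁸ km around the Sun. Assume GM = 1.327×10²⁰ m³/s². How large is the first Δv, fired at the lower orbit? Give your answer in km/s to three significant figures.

Δv ≈ 7.99 km/s

r₁ = 1.264×10⁸ km = 1.264×10¹¹ m.
r₂ = 4.403×10⁸ km = 4.403×10¹¹ m.
Transfer ellipse a_t = (r₁ + r₂)/2 = 2.834×10¹¹ m.
At r₁: circular v_c1 = √(μ/r₁) = 32400 m/s; transfer-perihelion v_p = √[μ(2/r₁ − 1/a_t)] = 40390 m/s.
Δv₁ = v_p − v_c1 = 7989 m/s.
= 7.989 km/s.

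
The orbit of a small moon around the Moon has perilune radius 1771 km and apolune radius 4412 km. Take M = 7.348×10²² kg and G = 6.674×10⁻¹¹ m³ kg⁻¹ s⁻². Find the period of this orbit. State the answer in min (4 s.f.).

μ = GM = 6.674×10⁻¹¹ × 7.348×10²² = 4.904×10¹² m³/s².
Semi-major axis a = (r_p + r_a)/2 = (1771.0 + 4412.0)/2 = 3091.5 km = 3.092×10⁶ m.
By Kepler's third law T = 2π√(a³/μ) = 2π × 2.455×10³ = 1.542×10⁴ s.
= 257.0 min.

T ≈ 257.0 min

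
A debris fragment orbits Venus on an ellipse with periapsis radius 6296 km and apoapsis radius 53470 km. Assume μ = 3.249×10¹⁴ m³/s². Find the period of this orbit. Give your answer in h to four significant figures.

T ≈ 15.82 h

Semi-major axis a = (r_p + r_a)/2 = (6296.0 + 53470)/2 = 29883 km = 2.988×10⁷ m.
By Kepler's third law T = 2π√(a³/μ) = 2π × 9.063×10³ = 5.694×10⁴ s.
= 15.82 h.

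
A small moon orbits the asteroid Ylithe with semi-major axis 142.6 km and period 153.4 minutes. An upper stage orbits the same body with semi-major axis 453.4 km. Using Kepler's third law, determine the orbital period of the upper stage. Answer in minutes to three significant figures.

Kepler's third law: T² ∝ a³, so T₂ = T₁ (a₂/a₁)^(3/2).
a₂/a₁ = 3.180, (a₂/a₁)^(3/2) = 5.669.
T₂ = 153.4 × 5.669 = 869.7 minutes.

T₂ ≈ 870 minutes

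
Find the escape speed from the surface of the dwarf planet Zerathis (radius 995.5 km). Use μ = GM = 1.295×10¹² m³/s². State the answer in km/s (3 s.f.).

r = R = 9.955×10⁵ m.
Escape speed v_esc = √(2μ/r) = √(2 × 1.295×10¹² / 9.955×10⁵) = √(2.602×10⁶) = 1613 m/s.
= 1.613 km/s.

v_esc ≈ 1.61 km/s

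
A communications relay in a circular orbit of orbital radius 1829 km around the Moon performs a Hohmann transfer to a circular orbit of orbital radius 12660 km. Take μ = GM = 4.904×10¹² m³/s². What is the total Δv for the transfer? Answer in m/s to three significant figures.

Δv_total ≈ 837 m/s

r₁ = 1829 km = 1.829×10⁶ m.
r₂ = 12660 km = 1.266×10⁷ m.
Transfer ellipse a_t = (r₁ + r₂)/2 = 7.244×10⁶ m.
At r₁: circular v_c1 = √(μ/r₁) = 1637 m/s; transfer-perilune v_p = √[μ(2/r₁ − 1/a_t)] = 2165 m/s.
Δv₁ = v_p − v_c1 = 527.2 m/s.
At r₂: circular v_c2 = √(μ/r₂) = 622.4 m/s; transfer-apolune v_a = √[μ(2/r₂ − 1/a_t)] = 312.7 m/s.
Δv₂ = v_c2 − v_a = 309.7 m/s.
Total Δv = Δv₁ + Δv₂ = 836.8 m/s.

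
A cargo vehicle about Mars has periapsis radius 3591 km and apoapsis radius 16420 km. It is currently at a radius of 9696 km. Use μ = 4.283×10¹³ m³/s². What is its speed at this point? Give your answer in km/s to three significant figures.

v ≈ 2.13 km/s

Semi-major axis a = (r_p + r_a)/2 = 10006 km = 1.001×10⁷ m.
Vis-viva: v² = μ(2/r − 1/a) = 4.283×10¹³ × (2.063×10⁻⁷ − 9.995×10⁻⁸) = 4.554×10⁶ m²/s².
v = 2134 m/s = 2.134 km/s.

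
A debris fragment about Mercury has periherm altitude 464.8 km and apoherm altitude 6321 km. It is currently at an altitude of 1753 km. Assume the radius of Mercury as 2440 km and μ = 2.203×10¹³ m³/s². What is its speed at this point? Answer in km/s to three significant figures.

v ≈ 2.59 km/s

r_p = 2440 + 464.8 = 2904.8 km = 2.9048×10⁶ m.
r_a = 2440 + 6321 = 8761.0 km = 8.7610×10⁶ m.
r = 2440 + 1753 = 4193.0 km = 4.193×10⁶ m.
Semi-major axis a = (r_p + r_a)/2 = 5832.9 km = 5.833×10⁶ m.
Vis-viva: v² = μ(2/r − 1/a) = 2.203×10¹³ × (4.770×10⁻⁷ − 1.714×10⁻⁷) = 6.731×10⁶ m²/s².
v = 2594 m/s = 2.594 km/s.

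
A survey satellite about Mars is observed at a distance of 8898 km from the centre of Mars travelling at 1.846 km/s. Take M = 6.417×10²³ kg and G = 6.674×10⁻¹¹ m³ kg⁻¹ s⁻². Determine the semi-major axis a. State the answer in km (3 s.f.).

μ = GM = 6.674×10⁻¹¹ × 6.417×10²³ = 4.283×10¹³ m³/s².
r = 8.898×10⁶ m.
Vis-viva rearranged: 1/a = 2/r − v²/μ = 2.248×10⁻⁷ − 7.957×10⁻⁸ = 1.452×10⁻⁷ m⁻¹.
a = 6.887×10⁶ m = 6887.0 km.

a ≈ 6890 km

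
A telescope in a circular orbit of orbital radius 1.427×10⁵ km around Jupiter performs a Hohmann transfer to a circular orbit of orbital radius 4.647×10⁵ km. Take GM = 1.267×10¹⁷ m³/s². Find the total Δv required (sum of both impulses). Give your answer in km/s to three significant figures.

Δv_total ≈ 12.3 km/s

r₁ = 1.427×10⁵ km = 1.427×10⁸ m.
r₂ = 4.647×10⁵ km = 4.647×10⁸ m.
Transfer ellipse a_t = (r₁ + r₂)/2 = 3.037×10⁸ m.
At r₁: circular v_c1 = √(μ/r₁) = 29800 m/s; transfer-perijove v_p = √[μ(2/r₁ − 1/a_t)] = 36860 m/s.
Δv₁ = v_p − v_c1 = 7061 m/s.
At r₂: circular v_c2 = √(μ/r₂) = 16510 m/s; transfer-apojove v_a = √[μ(2/r₂ − 1/a_t)] = 11320 m/s.
Δv₂ = v_c2 − v_a = 5194 m/s.
Total Δv = Δv₁ + Δv₂ = 12250 m/s = 12.25 km/s.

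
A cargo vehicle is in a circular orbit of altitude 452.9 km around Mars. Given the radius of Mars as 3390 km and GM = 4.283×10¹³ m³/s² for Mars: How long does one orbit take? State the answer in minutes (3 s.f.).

T ≈ 121 minutes

r = 3390 + 452.9 = 3842.9 km = 3.8429×10⁶ m.
Kepler's third law: T = 2π√(r³/μ) = 2π√((3.843×10⁶)³ / 4.283×10¹³).
r³/μ = 1.325×10⁶ s², so T = 2π × 1.151×10³ = 7.233×10³ s.
Converting: 7.233×10³ s ÷ 60.00 = 120.5 minutes.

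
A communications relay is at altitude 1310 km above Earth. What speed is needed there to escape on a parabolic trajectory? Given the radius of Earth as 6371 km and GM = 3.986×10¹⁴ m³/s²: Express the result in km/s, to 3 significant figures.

v_esc ≈ 10.2 km/s

r = 6371 + 1310 = 7681.0 km = 7.6810×10⁶ m.
Escape speed v_esc = √(2μ/r) = √(2 × 3.986×10¹⁴ / 7.681×10⁶) = √(1.038×10⁸) = 10190 m/s.
= 10.19 km/s.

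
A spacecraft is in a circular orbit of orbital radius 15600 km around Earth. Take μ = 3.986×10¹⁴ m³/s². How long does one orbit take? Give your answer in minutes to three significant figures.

T ≈ 323 minutes

r = 15600 km = 1.560×10⁷ m.
Kepler's third law: T = 2π√(r³/μ) = 2π√((1.560×10⁷)³ / 3.986×10¹⁴).
r³/μ = 9.524×10⁶ s², so T = 2π × 3.086×10³ = 1.939×10⁴ s.
Converting: 1.939×10⁴ s ÷ 60.00 = 323.2 minutes.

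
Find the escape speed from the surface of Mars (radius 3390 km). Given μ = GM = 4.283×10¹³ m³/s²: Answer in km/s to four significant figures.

v_esc ≈ 5.027 km/s

r = R = 3.390×10⁶ m.
Escape speed v_esc = √(2μ/r) = √(2 × 4.283×10¹³ / 3.390×10⁶) = √(2.527×10⁷) = 5027 m/s.
= 5.027 km/s.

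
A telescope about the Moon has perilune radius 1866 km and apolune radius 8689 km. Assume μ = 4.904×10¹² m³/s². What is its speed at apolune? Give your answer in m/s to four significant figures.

v ≈ 446.7 m/s

Semi-major axis a = (r_p + r_a)/2 = 5277.5 km = 5.278×10⁶ m.
Vis-viva: v² = μ(2/r − 1/a) = 4.904×10¹² × (2.302×10⁻⁷ − 1.895×10⁻⁷) = 1.996×10⁵ m²/s².
v = 446.7 m/s.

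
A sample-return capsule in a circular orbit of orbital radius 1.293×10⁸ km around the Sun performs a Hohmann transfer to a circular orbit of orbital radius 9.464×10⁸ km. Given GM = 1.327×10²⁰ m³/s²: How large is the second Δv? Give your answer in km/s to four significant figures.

Δv ≈ 6.035 km/s

r₁ = 1.293×10⁸ km = 1.293×10¹¹ m.
r₂ = 9.464×10⁸ km = 9.464×10¹¹ m.
Transfer ellipse a_t = (r₁ + r₂)/2 = 5.378×10¹¹ m.
At r₁: circular v_c1 = √(μ/r₁) = 32040 m/s; transfer-perihelion v_p = √[μ(2/r₁ − 1/a_t)] = 42500 m/s.
At r₂: circular v_c2 = √(μ/r₂) = 11840 m/s; transfer-aphelion v_a = √[μ(2/r₂ − 1/a_t)] = 5806 m/s.
Δv₂ = v_c2 − v_a = 6035 m/s.
= 6.035 km/s.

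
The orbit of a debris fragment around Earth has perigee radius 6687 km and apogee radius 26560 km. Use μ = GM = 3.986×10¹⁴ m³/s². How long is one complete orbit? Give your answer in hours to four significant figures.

Semi-major axis a = (r_p + r_a)/2 = (6687.0 + 26560)/2 = 16624 km = 1.662×10⁷ m.
By Kepler's third law T = 2π√(a³/μ) = 2π × 3.395×10³ = 2.133×10⁴ s.
= 5.925 hours.

T ≈ 5.925 hours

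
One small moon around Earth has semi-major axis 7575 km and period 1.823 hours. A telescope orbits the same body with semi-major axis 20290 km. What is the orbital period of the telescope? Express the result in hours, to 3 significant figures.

T₂ ≈ 7.99 hours

Kepler's third law: T² ∝ a³, so T₂ = T₁ (a₂/a₁)^(3/2).
a₂/a₁ = 2.679, (a₂/a₁)^(3/2) = 4.384.
T₂ = 1.823 × 4.384 = 7.992 hours.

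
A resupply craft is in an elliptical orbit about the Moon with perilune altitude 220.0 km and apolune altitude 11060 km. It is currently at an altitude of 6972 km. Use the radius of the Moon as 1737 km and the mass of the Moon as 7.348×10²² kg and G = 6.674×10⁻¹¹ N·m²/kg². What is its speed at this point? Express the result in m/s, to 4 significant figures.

v ≈ 679.3 m/s

μ = GM = 6.674×10⁻¹¹ × 7.348×10²² = 4.904×10¹² m³/s².
r_p = 1737 + 220.0 = 1957.0 km = 1.9570×10⁶ m.
r_a = 1737 + 11060 = 12797 km = 1.2797×10⁷ m.
r = 1737 + 6972 = 8709.0 km = 8.709×10⁶ m.
Semi-major axis a = (r_p + r_a)/2 = 7377.0 km = 7.377×10⁶ m.
Vis-viva: v² = μ(2/r − 1/a) = 4.904×10¹² × (2.296×10⁻⁷ − 1.356×10⁻⁷) = 4.614×10⁵ m²/s².
v = 679.3 m/s.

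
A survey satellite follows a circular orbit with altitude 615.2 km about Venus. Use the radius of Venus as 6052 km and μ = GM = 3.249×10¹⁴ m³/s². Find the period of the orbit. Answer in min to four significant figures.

r = 6052 + 615.2 = 6667.2 km = 6.6672×10⁶ m.
Kepler's third law: T = 2π√(r³/μ) = 2π√((6.667×10⁶)³ / 3.249×10¹⁴).
r³/μ = 9.122×10⁵ s², so T = 2π × 9.551×10² = 6.001×10³ s.
Converting: 6.001×10³ s ÷ 60.00 = 100.0 min.

T ≈ 100.0 min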